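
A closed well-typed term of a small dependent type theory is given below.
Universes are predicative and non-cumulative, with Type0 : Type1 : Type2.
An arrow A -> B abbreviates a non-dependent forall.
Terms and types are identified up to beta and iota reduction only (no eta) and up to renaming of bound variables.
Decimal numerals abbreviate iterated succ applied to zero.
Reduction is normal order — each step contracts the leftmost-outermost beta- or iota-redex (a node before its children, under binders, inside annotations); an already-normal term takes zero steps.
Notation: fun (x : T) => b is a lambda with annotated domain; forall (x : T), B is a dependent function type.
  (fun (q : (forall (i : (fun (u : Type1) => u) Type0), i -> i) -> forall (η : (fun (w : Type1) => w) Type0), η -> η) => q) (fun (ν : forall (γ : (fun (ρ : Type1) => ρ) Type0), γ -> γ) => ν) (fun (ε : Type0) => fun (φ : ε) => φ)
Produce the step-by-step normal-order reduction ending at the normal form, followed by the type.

reduction (normal order):
  (fun (q : (forall (i : (fun (u : Type1) => u) Type0), i -> i) -> forall (η : (fun (w : Type1) => w) Type0), η -> η) => q) (fun (ν : forall (γ : (fun (ρ : Type1) => ρ) Type0), γ -> γ) => ν) (fun (ε : Type0) => fun (φ : ε) => φ)
  ~> (fun (q : forall (i : (fun (u : Type1) => u) Type0), i -> i) => q) (fun (η : Type0) => fun (w : η) => w)
  ~> fun (q : Type0) => fun (i : q) => i
type:
  forall (q : Type0), q -> q


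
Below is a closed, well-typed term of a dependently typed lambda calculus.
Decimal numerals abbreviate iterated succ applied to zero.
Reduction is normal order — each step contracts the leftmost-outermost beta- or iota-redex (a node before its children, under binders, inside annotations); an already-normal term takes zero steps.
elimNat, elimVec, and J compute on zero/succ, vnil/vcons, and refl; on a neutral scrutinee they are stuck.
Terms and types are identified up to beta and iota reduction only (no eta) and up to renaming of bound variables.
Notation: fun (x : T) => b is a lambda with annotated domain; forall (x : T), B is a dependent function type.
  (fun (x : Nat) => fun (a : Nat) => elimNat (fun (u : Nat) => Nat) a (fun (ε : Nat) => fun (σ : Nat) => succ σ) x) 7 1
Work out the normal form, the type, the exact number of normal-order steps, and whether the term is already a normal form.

normal form:
  8
type:
  Nat
reduction steps (normal order): 24
started in normal form: no
first redex: a beta-redex


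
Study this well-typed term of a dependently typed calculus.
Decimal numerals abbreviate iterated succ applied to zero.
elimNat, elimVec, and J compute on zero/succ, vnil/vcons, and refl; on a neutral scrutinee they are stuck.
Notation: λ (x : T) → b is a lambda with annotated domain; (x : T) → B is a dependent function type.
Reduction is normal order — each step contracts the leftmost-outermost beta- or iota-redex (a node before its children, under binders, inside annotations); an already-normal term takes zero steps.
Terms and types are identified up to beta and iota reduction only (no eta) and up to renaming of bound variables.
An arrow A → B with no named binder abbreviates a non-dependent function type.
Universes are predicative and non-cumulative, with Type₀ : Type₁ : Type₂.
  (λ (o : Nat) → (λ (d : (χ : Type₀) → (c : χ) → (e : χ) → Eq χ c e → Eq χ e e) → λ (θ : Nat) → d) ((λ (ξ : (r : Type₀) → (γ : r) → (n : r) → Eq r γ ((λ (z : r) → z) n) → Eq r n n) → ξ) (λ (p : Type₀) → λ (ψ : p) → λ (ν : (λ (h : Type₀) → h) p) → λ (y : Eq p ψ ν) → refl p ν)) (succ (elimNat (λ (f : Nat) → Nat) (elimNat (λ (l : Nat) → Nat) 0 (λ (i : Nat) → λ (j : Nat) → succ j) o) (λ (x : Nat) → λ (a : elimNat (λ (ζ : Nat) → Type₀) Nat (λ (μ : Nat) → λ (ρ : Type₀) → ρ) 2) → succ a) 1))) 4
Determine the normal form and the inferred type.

resulting normal form:
  λ (o : Type₀) → λ (d : o) → λ (χ : o) → λ (c : Eq o d χ) → refl o χ
inferred type:
  (o : Type₀) → (d : o) → (χ : o) → Eq o d χ → Eq o χ χ


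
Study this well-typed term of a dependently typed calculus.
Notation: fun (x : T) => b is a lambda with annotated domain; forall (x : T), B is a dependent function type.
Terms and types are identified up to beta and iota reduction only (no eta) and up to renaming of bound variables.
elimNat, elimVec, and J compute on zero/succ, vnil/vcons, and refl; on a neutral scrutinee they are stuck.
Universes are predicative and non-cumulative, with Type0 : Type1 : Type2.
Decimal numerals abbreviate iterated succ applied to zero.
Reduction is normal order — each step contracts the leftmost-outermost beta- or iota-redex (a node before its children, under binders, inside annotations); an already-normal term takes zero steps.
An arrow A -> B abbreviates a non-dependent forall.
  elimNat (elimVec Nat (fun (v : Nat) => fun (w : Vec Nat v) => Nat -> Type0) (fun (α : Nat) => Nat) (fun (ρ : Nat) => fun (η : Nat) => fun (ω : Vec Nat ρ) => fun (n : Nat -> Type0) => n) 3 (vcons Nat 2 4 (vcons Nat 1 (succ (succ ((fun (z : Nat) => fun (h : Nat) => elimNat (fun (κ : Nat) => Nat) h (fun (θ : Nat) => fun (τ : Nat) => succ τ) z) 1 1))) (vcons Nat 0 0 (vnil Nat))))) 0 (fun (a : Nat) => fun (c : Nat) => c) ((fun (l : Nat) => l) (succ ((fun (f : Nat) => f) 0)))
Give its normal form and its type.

reduced normal form:
  0
the term's type:
  Nat
observation: 22 normal-order steps normalize the term, beginning with an elimVec iota-redex.


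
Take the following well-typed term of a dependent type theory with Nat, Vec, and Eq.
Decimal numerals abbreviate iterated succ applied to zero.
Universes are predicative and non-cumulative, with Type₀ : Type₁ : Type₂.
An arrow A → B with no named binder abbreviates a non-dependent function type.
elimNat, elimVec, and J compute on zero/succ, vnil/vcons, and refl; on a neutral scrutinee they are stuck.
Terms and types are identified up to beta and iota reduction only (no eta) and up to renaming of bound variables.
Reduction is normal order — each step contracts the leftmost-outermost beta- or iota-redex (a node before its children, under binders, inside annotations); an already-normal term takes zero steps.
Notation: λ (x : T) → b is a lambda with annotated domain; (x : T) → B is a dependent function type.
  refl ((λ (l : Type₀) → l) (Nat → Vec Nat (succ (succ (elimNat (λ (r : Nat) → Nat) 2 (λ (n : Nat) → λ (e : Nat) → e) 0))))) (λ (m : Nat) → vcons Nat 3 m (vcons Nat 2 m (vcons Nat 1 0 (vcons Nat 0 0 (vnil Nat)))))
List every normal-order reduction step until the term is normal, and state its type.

normal-order reduction:
  refl ((λ (l : Type₀) → l) (Nat → Vec Nat (succ (succ (elimNat (λ (r : Nat) → Nat) 2 (λ (n : Nat) → λ (e : Nat) → e) 0))))) (λ (m : Nat) → vcons Nat 3 m (vcons Nat 2 m (vcons Nat 1 0 (vcons Nat 0 0 (vnil Nat)))))
  ~> refl (Nat → Vec Nat (succ (succ (elimNat (λ (l : Nat) → Nat) 2 (λ (r : Nat) → λ (n : Nat) → n) 0)))) (λ (e : Nat) → vcons Nat 3 e (vcons Nat 2 e (vcons Nat 1 0 (vcons Nat 0 0 (vnil Nat)))))
  ~> refl (Nat → Vec Nat 4) (λ (l : Nat) → vcons Nat 3 l (vcons Nat 2 l (vcons Nat 1 0 (vcons Nat 0 0 (vnil Nat)))))
type:
  Eq (Nat → Vec Nat 4) (λ (l : Nat) → vcons Nat 3 l (vcons Nat 2 l (vcons Nat 1 0 (vcons Nat 0 0 (vnil Nat))))) (λ (r : Nat) → vcons Nat 3 r (vcons Nat 2 r (vcons Nat 1 0 (vcons Nat 0 0 (vnil Nat)))))


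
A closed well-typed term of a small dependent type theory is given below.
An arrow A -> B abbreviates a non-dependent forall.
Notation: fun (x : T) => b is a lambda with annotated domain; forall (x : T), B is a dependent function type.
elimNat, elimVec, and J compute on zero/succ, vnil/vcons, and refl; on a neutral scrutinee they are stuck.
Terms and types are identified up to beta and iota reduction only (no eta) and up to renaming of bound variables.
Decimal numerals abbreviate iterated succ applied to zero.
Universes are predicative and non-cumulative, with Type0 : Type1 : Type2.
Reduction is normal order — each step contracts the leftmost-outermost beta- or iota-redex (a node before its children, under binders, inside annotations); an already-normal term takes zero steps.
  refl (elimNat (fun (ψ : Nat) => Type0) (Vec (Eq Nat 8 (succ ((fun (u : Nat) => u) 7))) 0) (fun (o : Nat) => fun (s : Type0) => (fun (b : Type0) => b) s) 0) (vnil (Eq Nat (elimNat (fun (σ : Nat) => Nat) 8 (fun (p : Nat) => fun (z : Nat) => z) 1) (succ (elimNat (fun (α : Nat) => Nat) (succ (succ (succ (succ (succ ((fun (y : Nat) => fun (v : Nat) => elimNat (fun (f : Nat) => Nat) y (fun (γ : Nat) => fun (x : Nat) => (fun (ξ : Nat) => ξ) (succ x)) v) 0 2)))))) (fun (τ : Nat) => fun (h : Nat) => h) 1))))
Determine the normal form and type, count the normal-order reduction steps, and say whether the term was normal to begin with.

reduced normal form:
  refl (Vec (Eq Nat 8 8) 0) (vnil (Eq Nat 8 8))
type:
  Eq (Vec (Eq Nat 8 8) 0) (vnil (Eq Nat 8 8)) (vnil (Eq Nat 8 8))
normal-order step count: 21
term was already normal: no
first redex: an elimNat iota-redex


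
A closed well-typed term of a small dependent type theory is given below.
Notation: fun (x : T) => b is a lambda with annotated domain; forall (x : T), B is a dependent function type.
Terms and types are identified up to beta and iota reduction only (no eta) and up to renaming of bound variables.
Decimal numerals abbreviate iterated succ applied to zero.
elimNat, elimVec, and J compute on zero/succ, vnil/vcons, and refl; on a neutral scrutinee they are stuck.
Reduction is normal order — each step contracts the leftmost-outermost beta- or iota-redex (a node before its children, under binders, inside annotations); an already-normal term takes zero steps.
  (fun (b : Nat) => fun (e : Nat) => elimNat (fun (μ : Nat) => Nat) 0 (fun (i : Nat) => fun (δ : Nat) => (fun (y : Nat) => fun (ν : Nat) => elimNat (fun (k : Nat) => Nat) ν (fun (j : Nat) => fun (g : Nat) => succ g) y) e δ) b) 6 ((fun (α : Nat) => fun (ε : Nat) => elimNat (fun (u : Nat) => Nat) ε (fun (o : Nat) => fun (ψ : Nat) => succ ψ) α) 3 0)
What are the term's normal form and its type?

resulting normal form:
  18
the term's type:
  Nat
observation: contracting a beta-redex first, the term normalizes in 165 steps.


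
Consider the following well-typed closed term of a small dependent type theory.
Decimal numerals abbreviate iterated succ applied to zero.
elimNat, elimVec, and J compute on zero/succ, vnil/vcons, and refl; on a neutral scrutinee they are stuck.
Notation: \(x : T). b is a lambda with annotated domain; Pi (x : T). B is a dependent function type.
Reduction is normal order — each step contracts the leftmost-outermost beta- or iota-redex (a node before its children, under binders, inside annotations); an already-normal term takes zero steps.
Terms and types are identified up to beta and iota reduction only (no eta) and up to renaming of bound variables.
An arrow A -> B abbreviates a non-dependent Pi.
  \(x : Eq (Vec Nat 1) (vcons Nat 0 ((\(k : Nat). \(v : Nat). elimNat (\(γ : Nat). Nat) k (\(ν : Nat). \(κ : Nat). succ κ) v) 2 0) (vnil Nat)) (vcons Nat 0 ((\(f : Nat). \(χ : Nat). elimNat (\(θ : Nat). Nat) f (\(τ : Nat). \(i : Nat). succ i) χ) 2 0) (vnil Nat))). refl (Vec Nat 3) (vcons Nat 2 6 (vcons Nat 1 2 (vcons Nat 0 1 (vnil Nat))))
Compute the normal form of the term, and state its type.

resulting normal form:
  \(x : Eq (Vec Nat 1) (vcons Nat 0 2 (vnil Nat)) (vcons Nat 0 2 (vnil Nat))). refl (Vec Nat 3) (vcons Nat 2 6 (vcons Nat 1 2 (vcons Nat 0 1 (vnil Nat))))
the term's type:
  Eq (Vec Nat 1) (vcons Nat 0 2 (vnil Nat)) (vcons Nat 0 2 (vnil Nat)) -> Eq (Vec Nat 3) (vcons Nat 2 6 (vcons Nat 1 2 (vcons Nat 0 1 (vnil Nat)))) (vcons Nat 2 6 (vcons Nat 1 2 (vcons Nat 0 1 (vnil Nat))))


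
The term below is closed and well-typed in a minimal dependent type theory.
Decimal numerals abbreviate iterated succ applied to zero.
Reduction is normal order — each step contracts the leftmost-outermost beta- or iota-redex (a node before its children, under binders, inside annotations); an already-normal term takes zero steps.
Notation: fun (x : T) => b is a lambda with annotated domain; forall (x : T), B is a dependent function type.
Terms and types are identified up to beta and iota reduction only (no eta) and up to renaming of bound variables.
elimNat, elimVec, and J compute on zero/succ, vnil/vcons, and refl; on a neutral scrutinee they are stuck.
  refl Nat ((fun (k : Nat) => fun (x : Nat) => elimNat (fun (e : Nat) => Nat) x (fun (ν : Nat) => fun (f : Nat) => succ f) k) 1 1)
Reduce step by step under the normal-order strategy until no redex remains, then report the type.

normal-order reduction:
  refl Nat ((fun (k : Nat) => fun (x : Nat) => elimNat (fun (e : Nat) => Nat) x (fun (ν : Nat) => fun (f : Nat) => succ f) k) 1 1)
  ~> refl Nat ((fun (k : Nat) => elimNat (fun (x : Nat) => Nat) k (fun (e : Nat) => fun (ν : Nat) => succ ν) 1) 1)
  ~> refl Nat (elimNat (fun (k : Nat) => Nat) 1 (fun (x : Nat) => fun (e : Nat) => succ e) 1)
  ~> refl Nat ((fun (k : Nat) => fun (x : Nat) => succ x) 0 (elimNat (fun (e : Nat) => Nat) 1 (fun (ν : Nat) => fun (f : Nat) => succ f) 0))
  ~> refl Nat ((fun (k : Nat) => succ k) (elimNat (fun (x : Nat) => Nat) 1 (fun (e : Nat) => fun (ν : Nat) => succ ν) 0))
  ~> refl Nat (succ (elimNat (fun (k : Nat) => Nat) 1 (fun (x : Nat) => fun (e : Nat) => succ e) 0))
  ~> refl Nat 2
inferred type:
  Eq Nat 2 2


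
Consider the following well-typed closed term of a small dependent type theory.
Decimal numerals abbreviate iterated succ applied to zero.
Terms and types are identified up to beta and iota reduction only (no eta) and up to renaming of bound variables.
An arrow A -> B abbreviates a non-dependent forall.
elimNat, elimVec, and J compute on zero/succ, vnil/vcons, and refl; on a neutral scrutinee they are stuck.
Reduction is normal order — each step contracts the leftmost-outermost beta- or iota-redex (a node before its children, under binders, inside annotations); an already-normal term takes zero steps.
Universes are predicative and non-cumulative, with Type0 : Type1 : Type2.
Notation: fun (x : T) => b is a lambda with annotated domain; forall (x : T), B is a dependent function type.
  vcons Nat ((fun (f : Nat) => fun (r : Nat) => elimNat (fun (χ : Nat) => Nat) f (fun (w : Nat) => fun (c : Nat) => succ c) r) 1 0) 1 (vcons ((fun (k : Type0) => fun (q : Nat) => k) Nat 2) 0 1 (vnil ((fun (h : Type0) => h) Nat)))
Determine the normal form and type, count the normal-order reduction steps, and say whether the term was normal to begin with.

reduced normal form:
  vcons Nat 1 1 (vcons Nat 0 1 (vnil Nat))
the term's type:
  Vec Nat 2
normal-order step count: 6
term was already normal: no
first redex: a beta-redex


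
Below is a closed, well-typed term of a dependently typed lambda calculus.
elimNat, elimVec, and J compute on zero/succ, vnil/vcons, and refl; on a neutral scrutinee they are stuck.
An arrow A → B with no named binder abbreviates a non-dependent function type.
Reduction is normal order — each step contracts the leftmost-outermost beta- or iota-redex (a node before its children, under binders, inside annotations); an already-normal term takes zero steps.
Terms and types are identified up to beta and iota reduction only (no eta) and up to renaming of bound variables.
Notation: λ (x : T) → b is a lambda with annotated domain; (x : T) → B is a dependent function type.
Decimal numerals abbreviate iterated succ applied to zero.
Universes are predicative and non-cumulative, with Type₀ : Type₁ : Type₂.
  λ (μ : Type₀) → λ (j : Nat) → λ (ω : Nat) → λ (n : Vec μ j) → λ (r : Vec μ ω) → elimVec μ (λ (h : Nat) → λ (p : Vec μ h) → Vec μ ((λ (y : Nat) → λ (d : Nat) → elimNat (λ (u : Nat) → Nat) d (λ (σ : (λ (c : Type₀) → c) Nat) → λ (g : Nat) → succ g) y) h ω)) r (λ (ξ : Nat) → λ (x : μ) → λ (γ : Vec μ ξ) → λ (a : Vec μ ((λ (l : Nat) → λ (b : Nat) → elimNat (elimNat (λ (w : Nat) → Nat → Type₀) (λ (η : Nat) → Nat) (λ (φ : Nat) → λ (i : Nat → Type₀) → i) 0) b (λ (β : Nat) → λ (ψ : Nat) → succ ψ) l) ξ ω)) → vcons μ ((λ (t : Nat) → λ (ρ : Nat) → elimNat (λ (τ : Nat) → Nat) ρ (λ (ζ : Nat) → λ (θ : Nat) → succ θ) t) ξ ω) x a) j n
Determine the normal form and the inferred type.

reduced normal form:
  λ (μ : Type₀) → λ (j : Nat) → λ (ω : Nat) → λ (n : Vec μ j) → λ (r : Vec μ ω) → elimVec μ (λ (h : Nat) → λ (p : Vec μ h) → Vec μ (elimNat (λ (y : Nat) → Nat) ω (λ (d : Nat) → λ (u : Nat) → succ u) h)) r (λ (σ : Nat) → λ (c : μ) → λ (g : Vec μ σ) → λ (ξ : Vec μ (elimNat (λ (x : Nat) → Nat) ω (λ (γ : Nat) → λ (a : Nat) → succ a) σ)) → vcons μ (elimNat (λ (l : Nat) → Nat) ω (λ (b : Nat) → λ (w : Nat) → succ w) σ) c ξ) j n
inferred type:
  (μ : Type₀) → (j : Nat) → (ω : Nat) → Vec μ j → Vec μ ω → Vec μ (elimNat (λ (n : Nat) → Nat) ω (λ (r : Nat) → λ (h : Nat) → succ h) j)


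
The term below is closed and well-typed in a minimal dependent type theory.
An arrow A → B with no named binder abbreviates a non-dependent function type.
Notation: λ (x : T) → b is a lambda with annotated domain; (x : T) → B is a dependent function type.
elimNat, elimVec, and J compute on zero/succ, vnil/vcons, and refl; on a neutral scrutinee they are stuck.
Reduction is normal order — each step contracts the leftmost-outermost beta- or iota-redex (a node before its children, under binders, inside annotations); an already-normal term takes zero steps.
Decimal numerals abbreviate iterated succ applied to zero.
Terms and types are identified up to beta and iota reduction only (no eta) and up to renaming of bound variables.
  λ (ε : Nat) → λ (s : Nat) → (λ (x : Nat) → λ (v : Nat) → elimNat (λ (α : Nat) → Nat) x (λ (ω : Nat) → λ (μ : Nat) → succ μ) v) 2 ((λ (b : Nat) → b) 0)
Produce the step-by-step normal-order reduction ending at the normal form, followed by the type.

normal-order reduction sequence:
  λ (ε : Nat) → λ (s : Nat) → (λ (x : Nat) → λ (v : Nat) → elimNat (λ (α : Nat) → Nat) x (λ (ω : Nat) → λ (μ : Nat) → succ μ) v) 2 ((λ (b : Nat) → b) 0)
  ~> λ (ε : Nat) → λ (s : Nat) → (λ (x : Nat) → elimNat (λ (v : Nat) → Nat) 2 (λ (α : Nat) → λ (ω : Nat) → succ ω) x) ((λ (μ : Nat) → μ) 0)
  ~> λ (ε : Nat) → λ (s : Nat) → elimNat (λ (x : Nat) → Nat) 2 (λ (v : Nat) → λ (α : Nat) → succ α) ((λ (ω : Nat) → ω) 0)
  ~> λ (ε : Nat) → λ (s : Nat) → elimNat (λ (x : Nat) → Nat) 2 (λ (v : Nat) → λ (α : Nat) → succ α) 0
  ~> λ (ε : Nat) → λ (s : Nat) → 2
the term's type:
  Nat → Nat → Nat


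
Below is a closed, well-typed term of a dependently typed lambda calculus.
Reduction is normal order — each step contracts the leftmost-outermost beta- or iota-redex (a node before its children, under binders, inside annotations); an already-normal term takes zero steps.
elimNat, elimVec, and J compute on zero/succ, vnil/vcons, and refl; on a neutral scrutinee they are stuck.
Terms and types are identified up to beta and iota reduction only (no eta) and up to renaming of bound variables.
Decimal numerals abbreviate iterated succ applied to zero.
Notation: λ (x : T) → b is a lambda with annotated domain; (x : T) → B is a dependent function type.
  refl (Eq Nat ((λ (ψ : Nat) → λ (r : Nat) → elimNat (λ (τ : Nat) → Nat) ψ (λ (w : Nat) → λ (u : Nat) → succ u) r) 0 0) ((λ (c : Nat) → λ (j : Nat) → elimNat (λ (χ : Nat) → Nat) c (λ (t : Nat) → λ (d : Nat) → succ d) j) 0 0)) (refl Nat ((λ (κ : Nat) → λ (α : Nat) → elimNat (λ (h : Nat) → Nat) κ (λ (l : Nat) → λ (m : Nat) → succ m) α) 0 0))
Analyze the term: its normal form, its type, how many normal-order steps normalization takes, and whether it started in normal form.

resulting normal form:
  refl (Eq Nat 0 0) (refl Nat 0)
inferred type:
  Eq (Eq Nat 0 0) (refl Nat 0) (refl Nat 0)
reduction steps (normal order): 9
term was already normal: no
first redex: a beta-redex


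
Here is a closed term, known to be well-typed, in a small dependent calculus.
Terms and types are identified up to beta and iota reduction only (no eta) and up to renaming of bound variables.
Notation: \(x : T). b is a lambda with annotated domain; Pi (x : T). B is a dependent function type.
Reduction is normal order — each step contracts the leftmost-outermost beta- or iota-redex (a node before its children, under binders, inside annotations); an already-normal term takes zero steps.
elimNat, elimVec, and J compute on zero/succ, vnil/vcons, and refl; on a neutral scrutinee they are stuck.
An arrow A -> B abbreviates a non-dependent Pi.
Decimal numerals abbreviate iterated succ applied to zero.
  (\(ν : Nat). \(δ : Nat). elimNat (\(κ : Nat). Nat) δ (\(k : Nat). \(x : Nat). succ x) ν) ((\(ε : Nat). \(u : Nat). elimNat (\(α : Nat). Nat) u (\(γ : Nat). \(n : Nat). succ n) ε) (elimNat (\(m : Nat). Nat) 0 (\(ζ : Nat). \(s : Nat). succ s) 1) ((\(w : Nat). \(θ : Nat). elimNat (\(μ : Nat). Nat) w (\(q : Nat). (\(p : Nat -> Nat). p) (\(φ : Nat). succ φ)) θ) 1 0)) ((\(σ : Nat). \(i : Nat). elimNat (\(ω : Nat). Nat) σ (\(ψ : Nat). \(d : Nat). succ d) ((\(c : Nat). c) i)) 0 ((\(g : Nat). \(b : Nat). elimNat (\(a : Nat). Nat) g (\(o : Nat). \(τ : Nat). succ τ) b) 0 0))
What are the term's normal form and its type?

resulting normal form:
  2
the term's type:
  Nat


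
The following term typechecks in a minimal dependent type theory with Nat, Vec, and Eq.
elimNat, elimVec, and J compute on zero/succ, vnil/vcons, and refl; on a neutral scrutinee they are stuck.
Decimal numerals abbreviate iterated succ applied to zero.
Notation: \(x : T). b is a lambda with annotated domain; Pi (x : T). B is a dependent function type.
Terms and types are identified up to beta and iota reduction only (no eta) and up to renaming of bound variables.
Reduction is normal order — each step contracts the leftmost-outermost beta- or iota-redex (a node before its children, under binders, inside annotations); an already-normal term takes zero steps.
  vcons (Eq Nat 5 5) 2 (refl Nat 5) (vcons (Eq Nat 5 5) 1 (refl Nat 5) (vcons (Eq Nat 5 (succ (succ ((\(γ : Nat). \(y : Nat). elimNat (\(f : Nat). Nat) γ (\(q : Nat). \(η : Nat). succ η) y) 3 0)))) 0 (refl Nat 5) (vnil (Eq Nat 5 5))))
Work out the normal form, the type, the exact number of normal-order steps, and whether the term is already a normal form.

resulting normal form:
  vcons (Eq Nat 5 5) 2 (refl Nat 5) (vcons (Eq Nat 5 5) 1 (refl Nat 5) (vcons (Eq Nat 5 5) 0 (refl Nat 5) (vnil (Eq Nat 5 5))))
type:
  Vec (Eq Nat 5 5) 3
normal-order step count: 3
started in normal form: no
first redex: a beta-redex


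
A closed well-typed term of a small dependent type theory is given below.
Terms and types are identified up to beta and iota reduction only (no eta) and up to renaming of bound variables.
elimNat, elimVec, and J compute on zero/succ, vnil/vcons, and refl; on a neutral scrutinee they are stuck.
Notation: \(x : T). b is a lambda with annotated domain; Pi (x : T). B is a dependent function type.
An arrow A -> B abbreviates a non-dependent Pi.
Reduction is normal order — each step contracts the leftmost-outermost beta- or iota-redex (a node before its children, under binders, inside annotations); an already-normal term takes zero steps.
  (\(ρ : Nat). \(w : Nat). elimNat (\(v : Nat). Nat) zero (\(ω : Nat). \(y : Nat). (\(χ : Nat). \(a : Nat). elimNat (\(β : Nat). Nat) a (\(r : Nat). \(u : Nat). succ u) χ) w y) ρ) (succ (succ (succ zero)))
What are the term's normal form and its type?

resulting normal form:
  \(ρ : Nat). elimNat (\(w : Nat). Nat) (elimNat (\(v : Nat). Nat) (elimNat (\(ω : Nat). Nat) zero (\(y : Nat). \(χ : Nat). succ χ) ρ) (\(a : Nat). \(β : Nat). succ β) ρ) (\(r : Nat). \(u : Nat). succ u) ρ
inferred type:
  Nat -> Nat


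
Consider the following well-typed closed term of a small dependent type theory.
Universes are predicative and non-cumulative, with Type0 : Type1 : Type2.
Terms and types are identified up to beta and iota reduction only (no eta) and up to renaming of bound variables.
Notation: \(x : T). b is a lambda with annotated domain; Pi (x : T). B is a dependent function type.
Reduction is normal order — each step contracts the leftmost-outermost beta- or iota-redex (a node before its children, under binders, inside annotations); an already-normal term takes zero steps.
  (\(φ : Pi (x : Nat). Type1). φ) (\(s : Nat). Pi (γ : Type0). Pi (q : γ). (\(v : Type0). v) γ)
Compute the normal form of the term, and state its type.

reduced normal form:
  \(φ : Nat). Pi (x : Type0). Pi (s : x). x
the term's type:
  Pi (φ : Nat). Type1


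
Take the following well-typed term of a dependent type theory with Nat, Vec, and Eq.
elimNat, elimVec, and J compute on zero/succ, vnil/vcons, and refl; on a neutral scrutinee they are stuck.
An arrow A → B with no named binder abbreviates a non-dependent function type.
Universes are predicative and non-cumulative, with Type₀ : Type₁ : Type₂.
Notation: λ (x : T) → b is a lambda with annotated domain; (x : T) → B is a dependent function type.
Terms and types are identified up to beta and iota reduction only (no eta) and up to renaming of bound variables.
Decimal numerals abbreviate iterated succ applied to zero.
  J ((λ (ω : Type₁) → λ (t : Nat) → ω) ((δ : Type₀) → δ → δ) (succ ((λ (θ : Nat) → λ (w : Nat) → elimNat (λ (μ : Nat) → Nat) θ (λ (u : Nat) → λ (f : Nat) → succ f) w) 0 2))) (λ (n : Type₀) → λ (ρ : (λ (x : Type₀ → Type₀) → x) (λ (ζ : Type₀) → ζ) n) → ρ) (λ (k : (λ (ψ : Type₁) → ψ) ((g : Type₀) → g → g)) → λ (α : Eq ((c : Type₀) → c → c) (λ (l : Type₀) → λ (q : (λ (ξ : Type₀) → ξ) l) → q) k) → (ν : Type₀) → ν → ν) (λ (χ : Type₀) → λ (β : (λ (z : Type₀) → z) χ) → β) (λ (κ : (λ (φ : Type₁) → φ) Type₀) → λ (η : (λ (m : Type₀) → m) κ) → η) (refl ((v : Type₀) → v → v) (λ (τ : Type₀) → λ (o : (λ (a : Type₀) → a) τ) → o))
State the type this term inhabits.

inferred type:
  (ω : Type₀) → ω → ω


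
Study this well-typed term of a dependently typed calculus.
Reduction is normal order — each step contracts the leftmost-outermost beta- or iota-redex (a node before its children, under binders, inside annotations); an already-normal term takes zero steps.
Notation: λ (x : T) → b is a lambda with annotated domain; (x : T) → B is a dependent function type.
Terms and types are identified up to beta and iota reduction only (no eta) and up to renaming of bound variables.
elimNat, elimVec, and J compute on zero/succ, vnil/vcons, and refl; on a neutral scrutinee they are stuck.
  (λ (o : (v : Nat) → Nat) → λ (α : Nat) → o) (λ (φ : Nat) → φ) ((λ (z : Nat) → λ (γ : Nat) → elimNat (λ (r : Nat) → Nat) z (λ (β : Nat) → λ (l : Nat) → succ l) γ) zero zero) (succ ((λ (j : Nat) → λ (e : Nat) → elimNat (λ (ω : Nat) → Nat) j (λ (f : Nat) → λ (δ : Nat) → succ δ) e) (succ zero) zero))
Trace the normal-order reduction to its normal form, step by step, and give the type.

reduction (normal order):
  (λ (o : (v : Nat) → Nat) → λ (α : Nat) → o) (λ (φ : Nat) → φ) ((λ (z : Nat) → λ (γ : Nat) → elimNat (λ (r : Nat) → Nat) z (λ (β : Nat) → λ (l : Nat) → succ l) γ) zero zero) (succ ((λ (j : Nat) → λ (e : Nat) → elimNat (λ (ω : Nat) → Nat) j (λ (f : Nat) → λ (δ : Nat) → succ δ) e) (succ zero) zero))
  ~> (λ (o : Nat) → λ (v : Nat) → v) ((λ (α : Nat) → λ (φ : Nat) → elimNat (λ (z : Nat) → Nat) α (λ (γ : Nat) → λ (r : Nat) → succ r) φ) zero zero) (succ ((λ (β : Nat) → λ (l : Nat) → elimNat (λ (j : Nat) → Nat) β (λ (e : Nat) → λ (ω : Nat) → succ ω) l) (succ zero) zero))
  ~> (λ (o : Nat) → o) (succ ((λ (v : Nat) → λ (α : Nat) → elimNat (λ (φ : Nat) → Nat) v (λ (z : Nat) → λ (γ : Nat) → succ γ) α) (succ zero) zero))
  ~> succ ((λ (o : Nat) → λ (v : Nat) → elimNat (λ (α : Nat) → Nat) o (λ (φ : Nat) → λ (z : Nat) → succ z) v) (succ zero) zero)
  ~> succ ((λ (o : Nat) → elimNat (λ (v : Nat) → Nat) (succ zero) (λ (α : Nat) → λ (φ : Nat) → succ φ) o) zero)
  ~> succ (elimNat (λ (o : Nat) → Nat) (succ zero) (λ (v : Nat) → λ (α : Nat) → succ α) zero)
  ~> succ (succ zero)
type:
  Nat


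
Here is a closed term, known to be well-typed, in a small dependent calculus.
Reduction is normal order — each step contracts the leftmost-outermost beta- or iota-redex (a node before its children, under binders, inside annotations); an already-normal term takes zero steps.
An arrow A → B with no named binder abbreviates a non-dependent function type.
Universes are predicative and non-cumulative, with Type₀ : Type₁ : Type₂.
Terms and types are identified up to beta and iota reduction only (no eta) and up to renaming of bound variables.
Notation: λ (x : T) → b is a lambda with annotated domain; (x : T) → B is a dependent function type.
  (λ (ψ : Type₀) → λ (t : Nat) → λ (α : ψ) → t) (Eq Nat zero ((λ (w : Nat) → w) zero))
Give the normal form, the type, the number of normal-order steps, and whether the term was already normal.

resulting normal form:
  λ (ψ : Nat) → λ (t : Eq Nat zero zero) → ψ
type:
  Nat → Eq Nat zero zero → Nat
reduction steps (normal order): 2
term was already normal: no
first contracted redex: a beta-redex


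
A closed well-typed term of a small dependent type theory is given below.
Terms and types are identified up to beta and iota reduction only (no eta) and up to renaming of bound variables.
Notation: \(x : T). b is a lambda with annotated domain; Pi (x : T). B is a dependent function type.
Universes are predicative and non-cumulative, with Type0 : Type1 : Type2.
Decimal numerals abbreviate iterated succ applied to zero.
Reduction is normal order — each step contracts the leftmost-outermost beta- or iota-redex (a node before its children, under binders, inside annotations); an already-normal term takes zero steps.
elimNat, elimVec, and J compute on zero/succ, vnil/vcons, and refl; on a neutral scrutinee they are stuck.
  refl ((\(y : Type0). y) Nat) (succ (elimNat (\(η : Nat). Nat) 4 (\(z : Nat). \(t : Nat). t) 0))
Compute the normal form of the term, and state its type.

normal form:
  refl Nat 5
the term's type:
  Eq Nat 5 5


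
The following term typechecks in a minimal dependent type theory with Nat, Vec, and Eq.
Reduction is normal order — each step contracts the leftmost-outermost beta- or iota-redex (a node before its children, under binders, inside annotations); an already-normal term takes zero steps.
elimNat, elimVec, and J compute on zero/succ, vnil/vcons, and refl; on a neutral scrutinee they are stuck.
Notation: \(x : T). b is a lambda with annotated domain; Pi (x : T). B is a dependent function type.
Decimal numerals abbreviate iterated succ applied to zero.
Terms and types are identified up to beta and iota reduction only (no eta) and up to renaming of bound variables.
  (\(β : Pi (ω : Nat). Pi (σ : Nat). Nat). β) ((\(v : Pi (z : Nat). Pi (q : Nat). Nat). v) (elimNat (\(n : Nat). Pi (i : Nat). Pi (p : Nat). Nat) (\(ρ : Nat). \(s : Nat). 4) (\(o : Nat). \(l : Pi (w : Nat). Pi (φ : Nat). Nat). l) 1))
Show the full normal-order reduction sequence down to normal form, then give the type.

normal-order reduction sequence:
  (\(β : Pi (ω : Nat). Pi (σ : Nat). Nat). β) ((\(v : Pi (z : Nat). Pi (q : Nat). Nat). v) (elimNat (\(n : Nat). Pi (i : Nat). Pi (p : Nat). Nat) (\(ρ : Nat). \(s : Nat). 4) (\(o : Nat). \(l : Pi (w : Nat). Pi (φ : Nat). Nat). l) 1))
  ~> (\(β : Pi (ω : Nat). Pi (σ : Nat). Nat). β) (elimNat (\(v : Nat). Pi (z : Nat). Pi (q : Nat). Nat) (\(n : Nat). \(i : Nat). 4) (\(p : Nat). \(ρ : Pi (s : Nat). Pi (o : Nat). Nat). ρ) 1)
  ~> elimNat (\(β : Nat). Pi (ω : Nat). Pi (σ : Nat). Nat) (\(v : Nat). \(z : Nat). 4) (\(q : Nat). \(n : Pi (i : Nat). Pi (p : Nat). Nat). n) 1
  ~> (\(β : Nat). \(ω : Pi (σ : Nat). Pi (v : Nat). Nat). ω) 0 (elimNat (\(z : Nat). Pi (q : Nat). Pi (n : Nat). Nat) (\(i : Nat). \(p : Nat). 4) (\(ρ : Nat). \(s : Pi (o : Nat). Pi (l : Nat). Nat). s) 0)
  ~> (\(β : Pi (ω : Nat). Pi (σ : Nat). Nat). β) (elimNat (\(v : Nat). Pi (z : Nat). Pi (q : Nat). Nat) (\(n : Nat). \(i : Nat). 4) (\(p : Nat). \(ρ : Pi (s : Nat). Pi (o : Nat). Nat). ρ) 0)
  ~> elimNat (\(β : Nat). Pi (ω : Nat). Pi (σ : Nat). Nat) (\(v : Nat). \(z : Nat). 4) (\(q : Nat). \(n : Pi (i : Nat). Pi (p : Nat). Nat). n) 0
  ~> \(β : Nat). \(ω : Nat). 4
the term's type:
  Pi (β : Nat). Pi (ω : Nat). Nat


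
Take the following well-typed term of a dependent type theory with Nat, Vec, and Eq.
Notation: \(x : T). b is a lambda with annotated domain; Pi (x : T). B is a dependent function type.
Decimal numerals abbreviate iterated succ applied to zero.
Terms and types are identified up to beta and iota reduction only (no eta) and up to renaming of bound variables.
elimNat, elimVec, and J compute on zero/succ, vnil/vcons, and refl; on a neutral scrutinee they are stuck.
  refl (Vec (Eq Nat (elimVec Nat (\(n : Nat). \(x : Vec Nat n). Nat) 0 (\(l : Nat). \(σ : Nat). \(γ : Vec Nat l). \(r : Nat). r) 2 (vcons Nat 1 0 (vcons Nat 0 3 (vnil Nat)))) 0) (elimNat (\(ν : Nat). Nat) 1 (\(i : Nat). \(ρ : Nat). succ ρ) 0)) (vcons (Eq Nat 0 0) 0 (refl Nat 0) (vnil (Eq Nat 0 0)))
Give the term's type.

type:
  Eq (Vec (Eq Nat 0 0) 1) (vcons (Eq Nat 0 0) 0 (refl Nat 0) (vnil (Eq Nat 0 0))) (vcons (Eq Nat 0 0) 0 (refl Nat 0) (vnil (Eq Nat 0 0)))


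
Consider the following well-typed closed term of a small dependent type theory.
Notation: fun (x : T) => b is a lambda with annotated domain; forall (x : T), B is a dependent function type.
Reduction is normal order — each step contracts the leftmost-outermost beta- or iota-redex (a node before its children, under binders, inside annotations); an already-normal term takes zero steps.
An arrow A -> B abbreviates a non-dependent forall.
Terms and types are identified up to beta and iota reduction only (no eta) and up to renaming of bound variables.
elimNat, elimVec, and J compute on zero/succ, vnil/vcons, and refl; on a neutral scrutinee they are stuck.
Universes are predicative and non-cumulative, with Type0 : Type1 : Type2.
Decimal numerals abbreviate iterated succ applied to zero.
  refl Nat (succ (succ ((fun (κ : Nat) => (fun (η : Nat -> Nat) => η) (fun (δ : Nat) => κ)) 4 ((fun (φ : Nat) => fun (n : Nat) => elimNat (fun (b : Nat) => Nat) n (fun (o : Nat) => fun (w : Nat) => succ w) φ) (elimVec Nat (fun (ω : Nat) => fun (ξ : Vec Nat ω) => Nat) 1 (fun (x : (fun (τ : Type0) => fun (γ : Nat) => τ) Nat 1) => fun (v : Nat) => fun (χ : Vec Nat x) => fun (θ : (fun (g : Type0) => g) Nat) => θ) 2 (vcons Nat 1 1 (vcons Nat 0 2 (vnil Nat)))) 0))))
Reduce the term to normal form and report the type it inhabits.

normal form:
  refl Nat 6
the term's type:
  Eq Nat 6 6
observation: 3 normal-order steps separate the term from its normal form.


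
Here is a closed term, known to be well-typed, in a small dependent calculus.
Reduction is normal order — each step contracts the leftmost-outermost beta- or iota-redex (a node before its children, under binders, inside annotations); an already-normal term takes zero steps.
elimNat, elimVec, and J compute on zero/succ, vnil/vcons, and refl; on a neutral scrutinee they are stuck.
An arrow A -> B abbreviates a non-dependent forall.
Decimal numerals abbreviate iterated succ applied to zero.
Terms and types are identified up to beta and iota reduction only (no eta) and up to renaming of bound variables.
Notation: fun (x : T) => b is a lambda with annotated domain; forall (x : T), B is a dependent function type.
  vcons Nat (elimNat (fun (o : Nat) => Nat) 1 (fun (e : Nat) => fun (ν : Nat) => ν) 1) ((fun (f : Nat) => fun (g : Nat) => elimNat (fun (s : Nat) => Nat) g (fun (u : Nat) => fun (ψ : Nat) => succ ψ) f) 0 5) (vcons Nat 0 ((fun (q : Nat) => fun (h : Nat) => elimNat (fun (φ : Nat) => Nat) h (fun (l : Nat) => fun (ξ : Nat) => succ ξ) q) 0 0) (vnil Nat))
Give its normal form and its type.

normal form:
  vcons Nat 1 5 (vcons Nat 0 0 (vnil Nat))
inferred type:
  Vec Nat 2
observation: 10 normal-order steps normalize the term, beginning with an elimNat iota-redex.


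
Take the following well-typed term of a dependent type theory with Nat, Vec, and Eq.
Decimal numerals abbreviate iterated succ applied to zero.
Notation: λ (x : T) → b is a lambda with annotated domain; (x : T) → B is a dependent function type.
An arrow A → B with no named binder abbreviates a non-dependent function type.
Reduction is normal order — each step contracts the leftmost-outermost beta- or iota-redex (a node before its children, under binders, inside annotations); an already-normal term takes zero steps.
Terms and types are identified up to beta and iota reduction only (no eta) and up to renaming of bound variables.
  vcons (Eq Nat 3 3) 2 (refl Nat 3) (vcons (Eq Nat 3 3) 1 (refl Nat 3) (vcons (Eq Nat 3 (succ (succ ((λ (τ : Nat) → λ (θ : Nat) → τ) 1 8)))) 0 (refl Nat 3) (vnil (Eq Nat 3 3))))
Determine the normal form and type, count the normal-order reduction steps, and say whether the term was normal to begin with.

reduced normal form:
  vcons (Eq Nat 3 3) 2 (refl Nat 3) (vcons (Eq Nat 3 3) 1 (refl Nat 3) (vcons (Eq Nat 3 3) 0 (refl Nat 3) (vnil (Eq Nat 3 3))))
the term's type:
  Vec (Eq Nat 3 3) 3
steps to reach normal form (normal order): 2
term was already normal: no
first redex: a beta-redex


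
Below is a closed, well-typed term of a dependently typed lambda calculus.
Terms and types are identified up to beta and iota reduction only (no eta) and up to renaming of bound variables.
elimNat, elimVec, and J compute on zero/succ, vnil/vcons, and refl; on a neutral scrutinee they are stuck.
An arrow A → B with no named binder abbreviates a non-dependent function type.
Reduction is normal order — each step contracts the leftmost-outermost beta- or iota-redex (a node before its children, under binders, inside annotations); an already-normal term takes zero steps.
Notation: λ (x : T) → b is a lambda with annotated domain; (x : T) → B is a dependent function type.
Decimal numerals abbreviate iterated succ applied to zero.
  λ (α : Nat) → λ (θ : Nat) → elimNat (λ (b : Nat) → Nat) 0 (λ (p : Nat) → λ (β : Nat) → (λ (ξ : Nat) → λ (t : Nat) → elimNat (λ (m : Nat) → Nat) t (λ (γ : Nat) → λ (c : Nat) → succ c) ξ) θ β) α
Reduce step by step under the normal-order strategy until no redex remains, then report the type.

normal-order reduction sequence:
  λ (α : Nat) → λ (θ : Nat) → elimNat (λ (b : Nat) → Nat) 0 (λ (p : Nat) → λ (β : Nat) → (λ (ξ : Nat) → λ (t : Nat) → elimNat (λ (m : Nat) → Nat) t (λ (γ : Nat) → λ (c : Nat) → succ c) ξ) θ β) α
  ~> λ (α : Nat) → λ (θ : Nat) → elimNat (λ (b : Nat) → Nat) 0 (λ (p : Nat) → λ (β : Nat) → (λ (ξ : Nat) → elimNat (λ (t : Nat) → Nat) ξ (λ (m : Nat) → λ (γ : Nat) → succ γ) θ) β) α
  ~> λ (α : Nat) → λ (θ : Nat) → elimNat (λ (b : Nat) → Nat) 0 (λ (p : Nat) → λ (β : Nat) → elimNat (λ (ξ : Nat) → Nat) β (λ (t : Nat) → λ (m : Nat) → succ m) θ) α
inferred type:
  Nat → Nat → Nat


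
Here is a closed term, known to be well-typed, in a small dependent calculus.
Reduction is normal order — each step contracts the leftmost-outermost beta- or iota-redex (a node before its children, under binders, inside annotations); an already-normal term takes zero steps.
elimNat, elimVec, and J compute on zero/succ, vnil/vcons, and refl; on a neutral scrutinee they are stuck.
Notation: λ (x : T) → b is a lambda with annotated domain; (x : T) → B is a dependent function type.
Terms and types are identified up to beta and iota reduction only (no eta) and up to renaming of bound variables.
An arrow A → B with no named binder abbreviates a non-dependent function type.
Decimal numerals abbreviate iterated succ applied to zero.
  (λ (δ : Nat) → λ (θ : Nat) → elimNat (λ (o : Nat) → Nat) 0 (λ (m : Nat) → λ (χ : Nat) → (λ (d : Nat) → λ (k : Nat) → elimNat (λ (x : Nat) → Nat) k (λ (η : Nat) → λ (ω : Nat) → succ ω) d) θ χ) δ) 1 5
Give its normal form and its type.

reduced normal form:
  5
the term's type:
  Nat
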